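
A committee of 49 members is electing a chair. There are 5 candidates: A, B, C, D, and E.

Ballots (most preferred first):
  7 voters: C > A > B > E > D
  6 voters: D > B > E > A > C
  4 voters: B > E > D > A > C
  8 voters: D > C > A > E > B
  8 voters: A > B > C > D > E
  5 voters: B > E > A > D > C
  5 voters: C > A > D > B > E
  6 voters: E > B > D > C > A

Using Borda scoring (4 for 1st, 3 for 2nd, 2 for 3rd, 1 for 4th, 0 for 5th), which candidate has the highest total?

A: 7×3 + 6×1 + 4×1 + 8×2 + 8×4 + 5×2 + 5×3 + 6×0 = 104
B: 7×2 + 6×3 + 4×4 + 8×0 + 8×3 + 5×4 + 5×1 + 6×3 = 115
C: 7×4 + 6×0 + 4×0 + 8×3 + 8×2 + 5×0 + 5×4 + 6×1 = 94
D: 7×0 + 6×4 + 4×2 + 8×4 + 8×1 + 5×1 + 5×2 + 6×2 = 99
E: 7×1 + 6×2 + 4×3 + 8×1 + 8×0 + 5×3 + 5×0 + 6×4 = 78

B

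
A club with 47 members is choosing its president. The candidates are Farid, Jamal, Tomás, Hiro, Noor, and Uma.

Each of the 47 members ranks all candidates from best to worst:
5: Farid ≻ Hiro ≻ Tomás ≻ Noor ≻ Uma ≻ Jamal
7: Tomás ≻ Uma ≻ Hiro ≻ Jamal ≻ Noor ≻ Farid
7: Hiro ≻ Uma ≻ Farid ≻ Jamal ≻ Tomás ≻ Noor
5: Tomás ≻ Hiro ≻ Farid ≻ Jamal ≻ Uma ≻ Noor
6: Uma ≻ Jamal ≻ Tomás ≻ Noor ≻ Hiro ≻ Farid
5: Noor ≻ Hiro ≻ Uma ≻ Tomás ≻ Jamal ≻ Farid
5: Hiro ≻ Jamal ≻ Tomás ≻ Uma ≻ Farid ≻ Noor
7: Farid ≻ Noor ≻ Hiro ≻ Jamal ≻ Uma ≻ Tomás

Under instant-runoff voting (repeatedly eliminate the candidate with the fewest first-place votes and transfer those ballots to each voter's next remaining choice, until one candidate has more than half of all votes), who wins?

Hiro

Round 1: Farid 12, Jamal 0, Tomás 12, Hiro 12, Noor 5, Uma 6. Jamal eliminated.
Round 2: Farid 12, Tomás 12, Hiro 12, Noor 5, Uma 6. Noor eliminated.
Round 3: Farid 12, Tomás 12, Hiro 17, Uma 6. Uma eliminated.
Round 4: Farid 12, Tomás 18, Hiro 17. Farid eliminated.
Round 5: Tomás 18, Hiro 29. Hiro has a majority (≥24).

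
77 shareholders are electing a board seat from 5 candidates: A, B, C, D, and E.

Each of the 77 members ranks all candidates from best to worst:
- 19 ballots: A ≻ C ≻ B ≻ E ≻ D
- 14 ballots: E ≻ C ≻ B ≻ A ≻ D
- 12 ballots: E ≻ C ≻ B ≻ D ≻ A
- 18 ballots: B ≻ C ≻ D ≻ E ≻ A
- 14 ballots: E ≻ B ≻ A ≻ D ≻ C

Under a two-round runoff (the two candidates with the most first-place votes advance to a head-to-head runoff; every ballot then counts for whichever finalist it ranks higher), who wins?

E

Round 1 first-place votes: A 19, B 18, C 0, D 0, E 40. E and A advance.
Runoff: E is ranked above A on 58 ballots, A above E on 19.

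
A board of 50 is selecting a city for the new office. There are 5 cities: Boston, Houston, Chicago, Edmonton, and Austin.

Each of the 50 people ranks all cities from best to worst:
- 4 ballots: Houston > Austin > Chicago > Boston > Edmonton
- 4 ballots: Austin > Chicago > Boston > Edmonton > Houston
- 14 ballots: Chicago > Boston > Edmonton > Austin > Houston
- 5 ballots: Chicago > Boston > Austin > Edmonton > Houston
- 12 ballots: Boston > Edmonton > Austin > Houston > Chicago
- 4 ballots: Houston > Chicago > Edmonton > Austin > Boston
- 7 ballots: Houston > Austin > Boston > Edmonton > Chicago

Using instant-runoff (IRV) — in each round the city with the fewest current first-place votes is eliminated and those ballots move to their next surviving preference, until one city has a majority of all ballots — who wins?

Round 1: Boston 12, Houston 15, Chicago 19, Edmonton 0, Austin 4. Edmonton eliminated.
Round 2: Boston 12, Houston 15, Chicago 19, Austin 4. Austin eliminated.
Round 3: Boston 12, Houston 15, Chicago 23. Boston eliminated.
Round 4: Houston 27, Chicago 23. Houston has a majority (≥26).

Houston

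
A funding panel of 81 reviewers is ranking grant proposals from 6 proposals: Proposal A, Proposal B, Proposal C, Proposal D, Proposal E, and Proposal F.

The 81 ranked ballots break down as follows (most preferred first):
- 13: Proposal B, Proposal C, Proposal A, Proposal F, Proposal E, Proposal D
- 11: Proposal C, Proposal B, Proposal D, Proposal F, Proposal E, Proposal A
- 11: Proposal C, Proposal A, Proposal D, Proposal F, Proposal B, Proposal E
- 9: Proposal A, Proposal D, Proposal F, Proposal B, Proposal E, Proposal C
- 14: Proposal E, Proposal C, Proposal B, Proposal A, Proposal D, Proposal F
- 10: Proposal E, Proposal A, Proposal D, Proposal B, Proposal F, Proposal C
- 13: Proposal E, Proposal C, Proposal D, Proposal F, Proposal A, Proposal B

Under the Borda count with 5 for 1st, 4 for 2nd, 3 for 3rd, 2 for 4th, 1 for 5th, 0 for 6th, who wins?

Proposal A: 13×3 + 11×0 + 11×4 + 9×5 + 14×2 + 10×4 + 13×1 = 209
Proposal B: 13×5 + 11×4 + 11×1 + 9×2 + 14×3 + 10×2 + 13×0 = 200
Proposal C: 13×4 + 11×5 + 11×5 + 9×0 + 14×4 + 10×0 + 13×4 = 270
Proposal D: 13×0 + 11×3 + 11×3 + 9×4 + 14×1 + 10×3 + 13×3 = 185
Proposal E: 13×1 + 11×1 + 11×0 + 9×1 + 14×5 + 10×5 + 13×5 = 218
Proposal F: 13×2 + 11×2 + 11×2 + 9×3 + 14×0 + 10×1 + 13×2 = 133

Proposal C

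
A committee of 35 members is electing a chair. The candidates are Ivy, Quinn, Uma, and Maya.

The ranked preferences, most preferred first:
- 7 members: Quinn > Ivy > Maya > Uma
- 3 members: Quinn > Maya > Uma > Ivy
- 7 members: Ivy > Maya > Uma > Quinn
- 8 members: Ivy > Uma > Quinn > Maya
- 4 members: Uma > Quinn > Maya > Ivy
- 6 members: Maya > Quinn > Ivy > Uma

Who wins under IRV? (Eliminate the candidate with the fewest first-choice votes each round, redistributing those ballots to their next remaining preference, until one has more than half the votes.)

Quinn

Round 1: Ivy 15, Quinn 10, Uma 4, Maya 6. Uma eliminated.
Round 2: Ivy 15, Quinn 14, Maya 6. Maya eliminated.
Round 3: Ivy 15, Quinn 20. Quinn has a majority (≥18).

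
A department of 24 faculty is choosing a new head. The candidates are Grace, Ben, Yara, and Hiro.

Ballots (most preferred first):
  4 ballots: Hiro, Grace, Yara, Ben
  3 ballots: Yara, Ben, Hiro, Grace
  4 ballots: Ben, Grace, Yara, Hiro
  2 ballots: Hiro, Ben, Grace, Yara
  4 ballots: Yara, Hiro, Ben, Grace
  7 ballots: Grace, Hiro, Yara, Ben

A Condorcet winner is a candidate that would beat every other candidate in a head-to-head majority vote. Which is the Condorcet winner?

Hiro

Hiro vs Grace: 13–11
Hiro vs Ben: 17–7
Hiro vs Yara: 13–11
Hiro beats every other candidate.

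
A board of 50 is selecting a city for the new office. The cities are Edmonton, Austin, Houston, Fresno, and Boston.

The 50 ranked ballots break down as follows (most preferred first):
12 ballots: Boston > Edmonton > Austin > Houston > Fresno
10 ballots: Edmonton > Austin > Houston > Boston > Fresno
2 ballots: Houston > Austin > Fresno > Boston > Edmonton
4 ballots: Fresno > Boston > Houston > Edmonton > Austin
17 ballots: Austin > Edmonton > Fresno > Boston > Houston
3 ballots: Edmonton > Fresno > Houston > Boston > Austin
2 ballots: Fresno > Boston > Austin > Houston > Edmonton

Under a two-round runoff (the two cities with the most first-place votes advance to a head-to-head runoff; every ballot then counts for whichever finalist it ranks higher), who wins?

Round 1 first-place votes: Edmonton 13, Austin 17, Houston 2, Fresno 6, Boston 12. Austin and Edmonton advance.
Runoff: Austin is ranked above Edmonton on 21 ballots, Edmonton above Austin on 29.

Edmonton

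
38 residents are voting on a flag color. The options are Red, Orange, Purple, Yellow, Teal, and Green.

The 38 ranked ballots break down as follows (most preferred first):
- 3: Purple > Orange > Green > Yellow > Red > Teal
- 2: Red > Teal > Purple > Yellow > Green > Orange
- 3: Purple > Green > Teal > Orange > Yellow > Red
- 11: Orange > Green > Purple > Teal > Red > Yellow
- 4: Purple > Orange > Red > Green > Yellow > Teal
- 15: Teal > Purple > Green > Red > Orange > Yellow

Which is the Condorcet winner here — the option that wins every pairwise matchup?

Purple

Purple vs Red: 36–2
Purple vs Orange: 27–11
Purple vs Yellow: 38–0
Purple vs Teal: 21–17
Purple vs Green: 27–11
Purple beats every other option.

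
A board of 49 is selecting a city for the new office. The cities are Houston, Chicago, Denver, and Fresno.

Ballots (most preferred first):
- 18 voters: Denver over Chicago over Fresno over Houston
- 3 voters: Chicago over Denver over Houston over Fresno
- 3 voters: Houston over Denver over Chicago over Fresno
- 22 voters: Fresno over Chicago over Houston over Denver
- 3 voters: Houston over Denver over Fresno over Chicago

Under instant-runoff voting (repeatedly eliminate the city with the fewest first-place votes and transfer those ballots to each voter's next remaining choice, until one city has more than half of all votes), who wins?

Round 1: Houston 6, Chicago 3, Denver 18, Fresno 22. Chicago eliminated.
Round 2: Houston 6, Denver 21, Fresno 22. Houston eliminated.
Round 3: Denver 27, Fresno 22. Denver has a majority (≥25).

Denver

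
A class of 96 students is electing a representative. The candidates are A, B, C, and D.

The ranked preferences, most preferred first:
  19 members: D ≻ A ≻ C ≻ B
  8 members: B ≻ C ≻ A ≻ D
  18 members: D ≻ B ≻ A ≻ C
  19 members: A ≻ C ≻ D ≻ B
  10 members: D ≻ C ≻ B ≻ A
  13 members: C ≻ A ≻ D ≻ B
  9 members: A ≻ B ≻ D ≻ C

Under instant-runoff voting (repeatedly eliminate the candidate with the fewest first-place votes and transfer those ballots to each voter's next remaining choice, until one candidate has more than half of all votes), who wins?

Round 1: A 28, B 8, C 13, D 47. B eliminated.
Round 2: A 28, C 21, D 47. C eliminated.
Round 3: A 49, D 47. A has a majority (≥49).

A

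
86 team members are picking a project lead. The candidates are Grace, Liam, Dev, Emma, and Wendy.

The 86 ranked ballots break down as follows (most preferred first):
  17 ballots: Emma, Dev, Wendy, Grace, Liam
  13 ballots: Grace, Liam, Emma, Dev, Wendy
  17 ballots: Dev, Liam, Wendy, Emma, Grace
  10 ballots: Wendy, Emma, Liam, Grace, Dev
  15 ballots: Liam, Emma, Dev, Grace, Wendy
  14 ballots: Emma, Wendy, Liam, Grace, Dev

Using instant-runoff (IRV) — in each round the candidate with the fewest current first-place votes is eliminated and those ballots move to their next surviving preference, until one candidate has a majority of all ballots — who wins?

Round 1: Grace 13, Liam 15, Dev 17, Emma 31, Wendy 10. Wendy eliminated.
Round 2: Grace 13, Liam 15, Dev 17, Emma 41. Grace eliminated.
Round 3: Liam 28, Dev 17, Emma 41. Dev eliminated.
Round 4: Liam 45, Emma 41. Liam has a majority (≥44).

Liam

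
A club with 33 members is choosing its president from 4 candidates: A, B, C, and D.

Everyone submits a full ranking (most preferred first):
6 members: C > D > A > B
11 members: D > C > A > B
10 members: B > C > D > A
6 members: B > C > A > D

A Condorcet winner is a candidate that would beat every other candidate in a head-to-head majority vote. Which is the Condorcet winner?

C vs A: 33–0
C vs B: 17–16
C vs D: 22–11
C beats every other candidate.

C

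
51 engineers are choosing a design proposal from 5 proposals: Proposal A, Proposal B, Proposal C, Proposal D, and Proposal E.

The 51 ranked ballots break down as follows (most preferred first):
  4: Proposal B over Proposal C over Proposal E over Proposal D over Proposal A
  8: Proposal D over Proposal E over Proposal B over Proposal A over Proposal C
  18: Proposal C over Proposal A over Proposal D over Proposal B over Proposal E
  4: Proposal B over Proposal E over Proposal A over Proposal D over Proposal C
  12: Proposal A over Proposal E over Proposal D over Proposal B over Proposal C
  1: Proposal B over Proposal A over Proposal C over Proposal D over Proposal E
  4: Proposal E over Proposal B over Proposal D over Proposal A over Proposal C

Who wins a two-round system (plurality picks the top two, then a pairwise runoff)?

Proposal A

Round 1 first-place votes: Proposal A 12, Proposal B 9, Proposal C 18, Proposal D 8, Proposal E 4. Proposal C and Proposal A advance.
Runoff: Proposal C is ranked above Proposal A on 22 ballots, Proposal A above Proposal C on 29.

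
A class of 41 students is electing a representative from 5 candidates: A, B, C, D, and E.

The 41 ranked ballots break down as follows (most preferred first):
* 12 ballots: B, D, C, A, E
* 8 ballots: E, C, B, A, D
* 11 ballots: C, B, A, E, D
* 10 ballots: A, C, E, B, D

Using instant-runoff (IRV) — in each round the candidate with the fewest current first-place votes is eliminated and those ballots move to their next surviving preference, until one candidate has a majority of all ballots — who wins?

Round 1: A 10, B 12, C 11, D 0, E 8. D eliminated.
Round 2: A 10, B 12, C 11, E 8. E eliminated.
Round 3: A 10, B 12, C 19. A eliminated.
Round 4: B 12, C 29. C has a majority (≥21).

C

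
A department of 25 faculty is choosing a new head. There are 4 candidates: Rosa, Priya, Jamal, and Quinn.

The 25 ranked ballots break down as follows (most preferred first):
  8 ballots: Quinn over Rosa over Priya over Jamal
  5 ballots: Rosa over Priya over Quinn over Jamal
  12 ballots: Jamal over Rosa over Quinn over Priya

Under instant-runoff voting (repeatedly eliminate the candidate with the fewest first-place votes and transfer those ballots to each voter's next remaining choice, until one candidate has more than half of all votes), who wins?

Quinn

Round 1: Rosa 5, Priya 0, Jamal 12, Quinn 8. Priya eliminated.
Round 2: Rosa 5, Jamal 12, Quinn 8. Rosa eliminated.
Round 3: Jamal 12, Quinn 13. Quinn has a majority (≥13).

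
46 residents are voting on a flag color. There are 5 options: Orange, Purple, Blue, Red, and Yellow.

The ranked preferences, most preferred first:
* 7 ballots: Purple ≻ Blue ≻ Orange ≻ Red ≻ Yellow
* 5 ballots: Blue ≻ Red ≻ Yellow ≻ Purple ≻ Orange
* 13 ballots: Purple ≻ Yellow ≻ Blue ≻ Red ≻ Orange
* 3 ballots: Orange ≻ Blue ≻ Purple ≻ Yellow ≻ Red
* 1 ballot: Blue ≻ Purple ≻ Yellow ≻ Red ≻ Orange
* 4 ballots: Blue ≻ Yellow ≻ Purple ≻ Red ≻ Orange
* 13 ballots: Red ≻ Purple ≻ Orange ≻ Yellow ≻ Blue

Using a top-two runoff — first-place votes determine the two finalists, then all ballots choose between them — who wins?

Purple

Round 1 first-place votes: Orange 3, Purple 20, Blue 10, Red 13, Yellow 0. Purple and Red advance.
Runoff: Purple is ranked above Red on 28 ballots, Red above Purple on 18.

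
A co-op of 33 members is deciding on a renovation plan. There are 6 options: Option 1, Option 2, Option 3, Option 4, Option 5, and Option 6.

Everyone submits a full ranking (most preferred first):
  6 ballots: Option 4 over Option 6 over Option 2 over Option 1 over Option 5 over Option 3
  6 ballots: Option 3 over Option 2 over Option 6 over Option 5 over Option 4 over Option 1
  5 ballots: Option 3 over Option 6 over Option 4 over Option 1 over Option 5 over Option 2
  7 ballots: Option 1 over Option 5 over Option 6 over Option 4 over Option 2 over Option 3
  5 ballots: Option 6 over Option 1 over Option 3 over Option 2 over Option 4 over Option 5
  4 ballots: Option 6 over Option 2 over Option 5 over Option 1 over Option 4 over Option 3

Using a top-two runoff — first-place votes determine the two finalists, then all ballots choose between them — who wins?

Round 1 first-place votes: Option 1 7, Option 2 0, Option 3 11, Option 4 6, Option 5 0, Option 6 9. Option 3 and Option 6 advance.
Runoff: Option 3 is ranked above Option 6 on 11 ballots, Option 6 above Option 3 on 22.

Option 6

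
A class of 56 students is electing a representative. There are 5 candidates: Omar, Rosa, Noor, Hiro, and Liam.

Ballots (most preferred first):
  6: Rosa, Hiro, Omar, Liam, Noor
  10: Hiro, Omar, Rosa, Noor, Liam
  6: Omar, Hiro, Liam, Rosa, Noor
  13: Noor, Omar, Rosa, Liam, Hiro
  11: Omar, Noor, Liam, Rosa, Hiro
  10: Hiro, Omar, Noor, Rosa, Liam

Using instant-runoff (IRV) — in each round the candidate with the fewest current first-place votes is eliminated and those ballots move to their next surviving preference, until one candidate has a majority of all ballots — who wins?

Omar

Round 1: Omar 17, Rosa 6, Noor 13, Hiro 20, Liam 0. Liam eliminated.
Round 2: Omar 17, Rosa 6, Noor 13, Hiro 20. Rosa eliminated.
Round 3: Omar 17, Noor 13, Hiro 26. Noor eliminated.
Round 4: Omar 30, Hiro 26. Omar has a majority (≥29).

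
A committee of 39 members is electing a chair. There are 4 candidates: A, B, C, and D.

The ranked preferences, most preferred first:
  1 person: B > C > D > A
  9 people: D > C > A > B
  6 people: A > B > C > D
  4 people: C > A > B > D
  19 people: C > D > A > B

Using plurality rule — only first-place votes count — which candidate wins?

C

First-place votes: A 6, B 1, C 23, D 9.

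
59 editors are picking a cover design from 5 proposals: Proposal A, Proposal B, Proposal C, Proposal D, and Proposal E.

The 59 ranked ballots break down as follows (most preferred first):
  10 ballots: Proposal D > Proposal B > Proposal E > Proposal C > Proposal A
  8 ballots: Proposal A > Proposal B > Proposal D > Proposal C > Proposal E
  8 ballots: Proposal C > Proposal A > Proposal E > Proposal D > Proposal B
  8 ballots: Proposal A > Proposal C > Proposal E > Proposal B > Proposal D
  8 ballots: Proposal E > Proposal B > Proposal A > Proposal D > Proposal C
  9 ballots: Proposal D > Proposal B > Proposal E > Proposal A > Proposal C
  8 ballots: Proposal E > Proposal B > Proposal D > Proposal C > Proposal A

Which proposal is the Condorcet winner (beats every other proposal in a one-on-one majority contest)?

Proposal E vs Proposal A: 35–24
Proposal E vs Proposal B: 32–27
Proposal E vs Proposal C: 35–24
Proposal E vs Proposal D: 32–27
Proposal E beats every other proposal.

Proposal E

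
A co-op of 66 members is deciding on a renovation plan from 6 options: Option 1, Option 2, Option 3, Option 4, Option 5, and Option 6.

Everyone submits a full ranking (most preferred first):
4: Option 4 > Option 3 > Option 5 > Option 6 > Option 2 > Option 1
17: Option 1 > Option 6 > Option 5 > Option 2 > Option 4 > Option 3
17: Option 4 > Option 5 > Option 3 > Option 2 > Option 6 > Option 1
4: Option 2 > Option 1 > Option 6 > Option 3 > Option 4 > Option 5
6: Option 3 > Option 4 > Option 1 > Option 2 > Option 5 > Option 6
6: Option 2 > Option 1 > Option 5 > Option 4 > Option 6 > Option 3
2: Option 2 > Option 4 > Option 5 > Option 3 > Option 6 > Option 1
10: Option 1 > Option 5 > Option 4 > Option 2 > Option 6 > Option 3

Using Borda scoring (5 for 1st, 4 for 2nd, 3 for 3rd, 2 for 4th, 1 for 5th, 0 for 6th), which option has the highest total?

Option 5

Option 1: 4×0 + 17×5 + 17×0 + 4×4 + 6×3 + 6×4 + 2×0 + 10×5 = 193
Option 2: 4×1 + 17×2 + 17×2 + 4×5 + 6×2 + 6×5 + 2×5 + 10×2 = 164
Option 3: 4×4 + 17×0 + 17×3 + 4×2 + 6×5 + 6×0 + 2×2 + 10×0 = 109
Option 4: 4×5 + 17×1 + 17×5 + 4×1 + 6×4 + 6×2 + 2×4 + 10×3 = 200
Option 5: 4×3 + 17×3 + 17×4 + 4×0 + 6×1 + 6×3 + 2×3 + 10×4 = 201
Option 6: 4×2 + 17×4 + 17×1 + 4×3 + 6×0 + 6×1 + 2×1 + 10×1 = 123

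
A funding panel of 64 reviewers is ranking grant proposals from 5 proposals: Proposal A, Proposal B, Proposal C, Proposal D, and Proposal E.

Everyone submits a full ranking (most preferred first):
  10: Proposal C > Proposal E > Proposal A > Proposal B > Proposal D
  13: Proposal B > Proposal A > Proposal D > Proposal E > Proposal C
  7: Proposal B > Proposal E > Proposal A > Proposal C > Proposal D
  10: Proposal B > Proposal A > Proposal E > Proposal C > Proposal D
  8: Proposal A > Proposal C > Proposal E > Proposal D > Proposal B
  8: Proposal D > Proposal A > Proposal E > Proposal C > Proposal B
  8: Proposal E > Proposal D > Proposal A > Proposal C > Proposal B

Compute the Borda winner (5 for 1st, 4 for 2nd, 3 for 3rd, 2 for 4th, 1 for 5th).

Proposal A

Proposal A: 10×3 + 13×4 + 7×3 + 10×4 + 8×5 + 8×4 + 8×3 = 239
Proposal B: 10×2 + 13×5 + 7×5 + 10×5 + 8×1 + 8×1 + 8×1 = 194
Proposal C: 10×5 + 13×1 + 7×2 + 10×2 + 8×4 + 8×2 + 8×2 = 161
Proposal D: 10×1 + 13×3 + 7×1 + 10×1 + 8×2 + 8×5 + 8×4 = 154
Proposal E: 10×4 + 13×2 + 7×4 + 10×3 + 8×3 + 8×3 + 8×5 = 212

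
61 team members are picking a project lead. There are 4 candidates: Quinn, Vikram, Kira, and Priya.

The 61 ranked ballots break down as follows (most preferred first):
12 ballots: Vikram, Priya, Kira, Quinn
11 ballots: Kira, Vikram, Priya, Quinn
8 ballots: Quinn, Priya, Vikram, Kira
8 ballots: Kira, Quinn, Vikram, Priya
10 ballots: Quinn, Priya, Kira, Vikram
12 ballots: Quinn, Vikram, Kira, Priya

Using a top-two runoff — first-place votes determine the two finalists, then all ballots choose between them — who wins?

Round 1 first-place votes: Quinn 30, Vikram 12, Kira 19, Priya 0. Quinn and Kira advance.
Runoff: Quinn is ranked above Kira on 30 ballots, Kira above Quinn on 31.

Kira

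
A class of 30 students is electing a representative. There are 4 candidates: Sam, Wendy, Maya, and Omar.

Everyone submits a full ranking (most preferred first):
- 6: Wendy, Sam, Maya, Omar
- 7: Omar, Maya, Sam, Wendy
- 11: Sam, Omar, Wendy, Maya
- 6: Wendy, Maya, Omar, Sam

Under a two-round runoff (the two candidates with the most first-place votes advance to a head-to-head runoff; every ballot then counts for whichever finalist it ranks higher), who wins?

Sam

Round 1 first-place votes: Sam 11, Wendy 12, Maya 0, Omar 7. Wendy and Sam advance.
Runoff: Wendy is ranked above Sam on 12 ballots, Sam above Wendy on 18.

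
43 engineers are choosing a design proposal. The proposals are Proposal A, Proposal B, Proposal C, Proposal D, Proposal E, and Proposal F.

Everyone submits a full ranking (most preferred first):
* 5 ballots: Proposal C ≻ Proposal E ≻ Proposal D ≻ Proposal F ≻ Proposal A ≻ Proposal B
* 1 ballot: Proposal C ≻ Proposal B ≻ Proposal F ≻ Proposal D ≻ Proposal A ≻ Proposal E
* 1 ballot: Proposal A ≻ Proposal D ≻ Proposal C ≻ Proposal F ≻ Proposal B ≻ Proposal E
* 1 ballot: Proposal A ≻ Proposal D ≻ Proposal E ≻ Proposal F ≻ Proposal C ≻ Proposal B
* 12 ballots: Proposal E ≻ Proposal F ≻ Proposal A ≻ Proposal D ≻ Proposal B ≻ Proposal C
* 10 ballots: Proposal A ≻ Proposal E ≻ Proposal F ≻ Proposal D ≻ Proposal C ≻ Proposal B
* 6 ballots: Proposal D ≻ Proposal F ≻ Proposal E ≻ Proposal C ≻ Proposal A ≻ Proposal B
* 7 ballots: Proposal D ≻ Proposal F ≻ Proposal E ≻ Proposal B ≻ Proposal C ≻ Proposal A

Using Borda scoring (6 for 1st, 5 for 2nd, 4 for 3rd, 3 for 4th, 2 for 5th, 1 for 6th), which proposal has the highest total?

Proposal A: 5×2 + 1×2 + 1×6 + 1×6 + 12×4 + 10×6 + 6×2 + 7×1 = 151
Proposal B: 5×1 + 1×5 + 1×2 + 1×1 + 12×2 + 10×1 + 6×1 + 7×3 = 74
Proposal C: 5×6 + 1×6 + 1×4 + 1×2 + 12×1 + 10×2 + 6×3 + 7×2 = 106
Proposal D: 5×4 + 1×3 + 1×5 + 1×5 + 12×3 + 10×3 + 6×6 + 7×6 = 177
Proposal E: 5×5 + 1×1 + 1×1 + 1×4 + 12×6 + 10×5 + 6×4 + 7×4 = 205
Proposal F: 5×3 + 1×4 + 1×3 + 1×3 + 12×5 + 10×4 + 6×5 + 7×5 = 190

Proposal E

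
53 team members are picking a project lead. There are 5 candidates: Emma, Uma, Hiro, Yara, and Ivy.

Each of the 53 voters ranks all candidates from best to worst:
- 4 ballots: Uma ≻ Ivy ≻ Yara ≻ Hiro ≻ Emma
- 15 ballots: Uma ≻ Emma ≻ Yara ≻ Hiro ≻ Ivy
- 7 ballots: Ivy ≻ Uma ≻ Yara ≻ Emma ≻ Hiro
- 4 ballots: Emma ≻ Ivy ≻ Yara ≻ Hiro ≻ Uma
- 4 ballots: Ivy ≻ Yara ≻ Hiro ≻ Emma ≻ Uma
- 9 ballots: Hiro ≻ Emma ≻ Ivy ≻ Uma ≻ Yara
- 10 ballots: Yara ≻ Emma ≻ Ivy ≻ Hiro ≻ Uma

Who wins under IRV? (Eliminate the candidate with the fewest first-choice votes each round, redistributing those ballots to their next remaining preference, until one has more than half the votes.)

Ivy

Round 1: Emma 4, Uma 19, Hiro 9, Yara 10, Ivy 11. Emma eliminated.
Round 2: Uma 19, Hiro 9, Yara 10, Ivy 15. Hiro eliminated.
Round 3: Uma 19, Yara 10, Ivy 24. Yara eliminated.
Round 4: Uma 19, Ivy 34. Ivy has a majority (≥27).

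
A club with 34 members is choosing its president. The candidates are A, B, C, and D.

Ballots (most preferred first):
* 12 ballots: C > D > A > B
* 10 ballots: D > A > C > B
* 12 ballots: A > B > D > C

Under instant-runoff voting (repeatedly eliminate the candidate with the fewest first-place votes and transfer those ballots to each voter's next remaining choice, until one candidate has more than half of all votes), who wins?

Round 1: A 12, B 0, C 12, D 10. B eliminated.
Round 2: A 12, C 12, D 10. D eliminated.
Round 3: A 22, C 12. A has a majority (≥18).

A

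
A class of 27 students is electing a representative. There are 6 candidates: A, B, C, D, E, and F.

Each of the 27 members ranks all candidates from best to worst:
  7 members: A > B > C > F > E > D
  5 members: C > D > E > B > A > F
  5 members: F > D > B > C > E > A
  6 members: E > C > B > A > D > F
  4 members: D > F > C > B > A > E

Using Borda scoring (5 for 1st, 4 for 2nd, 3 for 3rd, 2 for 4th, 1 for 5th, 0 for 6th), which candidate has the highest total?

A: 7×5 + 5×1 + 5×0 + 6×2 + 4×1 = 56
B: 7×4 + 5×2 + 5×3 + 6×3 + 4×2 = 79
C: 7×3 + 5×5 + 5×2 + 6×4 + 4×3 = 92
D: 7×0 + 5×4 + 5×4 + 6×1 + 4×5 = 66
E: 7×1 + 5×3 + 5×1 + 6×5 + 4×0 = 57
F: 7×2 + 5×0 + 5×5 + 6×0 + 4×4 = 55

C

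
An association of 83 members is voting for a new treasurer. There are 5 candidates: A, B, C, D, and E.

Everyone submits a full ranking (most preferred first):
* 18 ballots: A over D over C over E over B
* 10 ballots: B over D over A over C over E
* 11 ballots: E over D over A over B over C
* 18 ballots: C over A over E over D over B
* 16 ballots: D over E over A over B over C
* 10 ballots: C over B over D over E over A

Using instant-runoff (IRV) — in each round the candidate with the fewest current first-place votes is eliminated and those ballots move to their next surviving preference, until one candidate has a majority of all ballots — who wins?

D

Round 1: A 18, B 10, C 28, D 16, E 11. B eliminated.
Round 2: A 18, C 28, D 26, E 11. E eliminated.
Round 3: A 18, C 28, D 37. A eliminated.
Round 4: C 28, D 55. D has a majority (≥42).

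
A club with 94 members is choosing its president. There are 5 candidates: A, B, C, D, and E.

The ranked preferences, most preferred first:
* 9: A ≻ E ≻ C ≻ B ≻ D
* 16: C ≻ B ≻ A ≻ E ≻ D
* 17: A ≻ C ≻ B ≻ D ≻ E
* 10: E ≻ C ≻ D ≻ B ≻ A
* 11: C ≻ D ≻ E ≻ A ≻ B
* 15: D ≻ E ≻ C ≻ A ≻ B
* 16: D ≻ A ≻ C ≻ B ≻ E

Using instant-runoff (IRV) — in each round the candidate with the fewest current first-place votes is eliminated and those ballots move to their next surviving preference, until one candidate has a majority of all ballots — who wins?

C

Round 1: A 26, B 0, C 27, D 31, E 10. B eliminated.
Round 2: A 26, C 27, D 31, E 10. E eliminated.
Round 3: A 26, C 37, D 31. A eliminated.
Round 4: C 63, D 31. C has a majority (≥48).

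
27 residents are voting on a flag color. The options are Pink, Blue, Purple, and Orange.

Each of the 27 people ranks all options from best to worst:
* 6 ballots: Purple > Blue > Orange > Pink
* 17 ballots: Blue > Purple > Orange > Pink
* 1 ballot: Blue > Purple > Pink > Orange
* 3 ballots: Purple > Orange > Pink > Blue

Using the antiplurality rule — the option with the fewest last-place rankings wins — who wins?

Purple

Last-place votes: Pink 23, Blue 3, Purple 0, Orange 1.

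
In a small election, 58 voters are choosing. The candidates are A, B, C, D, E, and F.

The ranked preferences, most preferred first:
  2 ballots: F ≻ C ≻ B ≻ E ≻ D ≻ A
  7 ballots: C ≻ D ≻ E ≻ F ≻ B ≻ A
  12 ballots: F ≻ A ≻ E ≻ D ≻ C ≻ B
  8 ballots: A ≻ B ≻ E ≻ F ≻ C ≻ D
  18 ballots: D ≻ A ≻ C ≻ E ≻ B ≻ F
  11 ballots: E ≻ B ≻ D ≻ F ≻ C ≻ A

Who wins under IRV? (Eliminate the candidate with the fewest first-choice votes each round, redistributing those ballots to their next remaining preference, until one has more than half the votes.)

Round 1: A 8, B 0, C 7, D 18, E 11, F 14. B eliminated.
Round 2: A 8, C 7, D 18, E 11, F 14. C eliminated.
Round 3: A 8, D 25, E 11, F 14. A eliminated.
Round 4: D 25, E 19, F 14. F eliminated.
Round 5: D 25, E 33. E has a majority (≥30).

E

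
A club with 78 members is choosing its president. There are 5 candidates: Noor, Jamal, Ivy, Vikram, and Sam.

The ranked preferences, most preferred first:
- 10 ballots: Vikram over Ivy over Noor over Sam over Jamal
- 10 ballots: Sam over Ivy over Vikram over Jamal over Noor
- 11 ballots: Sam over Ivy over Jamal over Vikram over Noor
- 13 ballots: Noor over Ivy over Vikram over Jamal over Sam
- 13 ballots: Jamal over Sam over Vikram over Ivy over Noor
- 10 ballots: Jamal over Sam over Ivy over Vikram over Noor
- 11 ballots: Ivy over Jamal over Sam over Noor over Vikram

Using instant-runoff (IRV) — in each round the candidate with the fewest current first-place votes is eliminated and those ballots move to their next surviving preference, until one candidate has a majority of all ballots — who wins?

Round 1: Noor 13, Jamal 23, Ivy 11, Vikram 10, Sam 21. Vikram eliminated.
Round 2: Noor 13, Jamal 23, Ivy 21, Sam 21. Noor eliminated.
Round 3: Jamal 23, Ivy 34, Sam 21. Sam eliminated.
Round 4: Jamal 23, Ivy 55. Ivy has a majority (≥40).

Ivy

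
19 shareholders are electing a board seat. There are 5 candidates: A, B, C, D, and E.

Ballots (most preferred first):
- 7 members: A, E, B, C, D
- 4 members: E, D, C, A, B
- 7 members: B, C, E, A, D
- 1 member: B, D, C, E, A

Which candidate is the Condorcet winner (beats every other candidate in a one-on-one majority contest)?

E vs A: 12–7
E vs B: 11–8
E vs C: 11–8
E vs D: 18–1
E beats every other candidate.

E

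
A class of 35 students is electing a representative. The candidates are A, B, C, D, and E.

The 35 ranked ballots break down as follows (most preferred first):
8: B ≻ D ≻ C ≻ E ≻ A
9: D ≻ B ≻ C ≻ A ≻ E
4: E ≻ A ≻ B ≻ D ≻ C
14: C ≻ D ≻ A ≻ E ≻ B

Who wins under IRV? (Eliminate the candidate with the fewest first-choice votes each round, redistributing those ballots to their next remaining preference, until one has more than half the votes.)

B

Round 1: A 0, B 8, C 14, D 9, E 4. A eliminated.
Round 2: B 8, C 14, D 9, E 4. E eliminated.
Round 3: B 12, C 14, D 9. D eliminated.
Round 4: B 21, C 14. B has a majority (≥18).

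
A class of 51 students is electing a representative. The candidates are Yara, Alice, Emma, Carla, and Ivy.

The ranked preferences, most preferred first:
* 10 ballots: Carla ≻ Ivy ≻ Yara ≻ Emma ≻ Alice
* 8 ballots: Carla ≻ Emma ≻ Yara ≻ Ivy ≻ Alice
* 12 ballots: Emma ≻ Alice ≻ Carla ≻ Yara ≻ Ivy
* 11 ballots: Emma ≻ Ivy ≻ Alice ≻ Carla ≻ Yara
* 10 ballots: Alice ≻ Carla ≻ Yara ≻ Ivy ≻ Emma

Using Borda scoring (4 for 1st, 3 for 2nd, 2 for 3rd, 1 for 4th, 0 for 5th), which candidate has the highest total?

Yara: 10×2 + 8×2 + 12×1 + 11×0 + 10×2 = 68
Alice: 10×0 + 8×0 + 12×3 + 11×2 + 10×4 = 98
Emma: 10×1 + 8×3 + 12×4 + 11×4 + 10×0 = 126
Carla: 10×4 + 8×4 + 12×2 + 11×1 + 10×3 = 137
Ivy: 10×3 + 8×1 + 12×0 + 11×3 + 10×1 = 81

Carla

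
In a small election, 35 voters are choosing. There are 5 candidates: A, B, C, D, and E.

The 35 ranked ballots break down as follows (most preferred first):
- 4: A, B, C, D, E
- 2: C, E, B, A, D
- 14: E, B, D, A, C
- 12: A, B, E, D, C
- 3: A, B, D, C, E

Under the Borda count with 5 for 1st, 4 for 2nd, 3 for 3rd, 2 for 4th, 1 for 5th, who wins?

B

A: 4×5 + 2×2 + 14×2 + 12×5 + 3×5 = 127
B: 4×4 + 2×3 + 14×4 + 12×4 + 3×4 = 138
C: 4×3 + 2×5 + 14×1 + 12×1 + 3×2 = 54
D: 4×2 + 2×1 + 14×3 + 12×2 + 3×3 = 85
E: 4×1 + 2×4 + 14×5 + 12×3 + 3×1 = 121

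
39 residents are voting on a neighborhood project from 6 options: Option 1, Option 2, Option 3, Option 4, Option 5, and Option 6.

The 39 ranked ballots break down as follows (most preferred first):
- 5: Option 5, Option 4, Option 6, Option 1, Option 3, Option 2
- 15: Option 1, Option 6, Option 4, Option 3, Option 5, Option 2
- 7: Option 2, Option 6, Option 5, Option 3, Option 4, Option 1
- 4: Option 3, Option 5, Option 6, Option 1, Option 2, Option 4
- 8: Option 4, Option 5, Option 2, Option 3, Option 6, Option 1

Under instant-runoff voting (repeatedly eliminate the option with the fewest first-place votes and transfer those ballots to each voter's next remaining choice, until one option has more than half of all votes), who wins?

Option 5

Round 1: Option 1 15, Option 2 7, Option 3 4, Option 4 8, Option 5 5, Option 6 0. Option 6 eliminated.
Round 2: Option 1 15, Option 2 7, Option 3 4, Option 4 8, Option 5 5. Option 3 eliminated.
Round 3: Option 1 15, Option 2 7, Option 4 8, Option 5 9. Option 2 eliminated.
Round 4: Option 1 15, Option 4 8, Option 5 16. Option 4 eliminated.
Round 5: Option 1 15, Option 5 24. Option 5 has a majority (≥20).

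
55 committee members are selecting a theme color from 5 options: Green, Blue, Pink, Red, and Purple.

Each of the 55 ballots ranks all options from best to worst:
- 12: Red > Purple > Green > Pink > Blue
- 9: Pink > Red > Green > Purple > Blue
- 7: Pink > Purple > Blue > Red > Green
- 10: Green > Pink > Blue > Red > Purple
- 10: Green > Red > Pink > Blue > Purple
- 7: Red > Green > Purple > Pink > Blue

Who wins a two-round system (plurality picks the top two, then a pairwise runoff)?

Red

Round 1 first-place votes: Green 20, Blue 0, Pink 16, Red 19, Purple 0. Green and Red advance.
Runoff: Green is ranked above Red on 20 ballots, Red above Green on 35.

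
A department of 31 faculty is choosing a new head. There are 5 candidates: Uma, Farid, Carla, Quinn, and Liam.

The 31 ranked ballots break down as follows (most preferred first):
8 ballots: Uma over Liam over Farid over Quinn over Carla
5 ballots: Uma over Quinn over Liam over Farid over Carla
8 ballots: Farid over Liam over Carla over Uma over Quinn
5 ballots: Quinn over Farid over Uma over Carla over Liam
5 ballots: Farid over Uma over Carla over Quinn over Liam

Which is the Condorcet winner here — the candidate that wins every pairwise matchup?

Farid vs Uma: 18–13
Farid vs Carla: 31–0
Farid vs Quinn: 21–10
Farid vs Liam: 18–13
Farid beats every other candidate.

Farid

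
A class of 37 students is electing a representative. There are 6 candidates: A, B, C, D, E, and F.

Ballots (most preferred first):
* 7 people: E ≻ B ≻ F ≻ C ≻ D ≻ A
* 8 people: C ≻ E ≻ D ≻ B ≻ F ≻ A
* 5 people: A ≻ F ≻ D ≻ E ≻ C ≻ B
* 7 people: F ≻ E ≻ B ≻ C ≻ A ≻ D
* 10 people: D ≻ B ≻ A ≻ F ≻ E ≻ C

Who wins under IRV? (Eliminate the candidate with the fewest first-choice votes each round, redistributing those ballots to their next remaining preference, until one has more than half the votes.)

F

Round 1: A 5, B 0, C 8, D 10, E 7, F 7. B eliminated.
Round 2: A 5, C 8, D 10, E 7, F 7. A eliminated.
Round 3: C 8, D 10, E 7, F 12. E eliminated.
Round 4: C 8, D 10, F 19. F has a majority (≥19).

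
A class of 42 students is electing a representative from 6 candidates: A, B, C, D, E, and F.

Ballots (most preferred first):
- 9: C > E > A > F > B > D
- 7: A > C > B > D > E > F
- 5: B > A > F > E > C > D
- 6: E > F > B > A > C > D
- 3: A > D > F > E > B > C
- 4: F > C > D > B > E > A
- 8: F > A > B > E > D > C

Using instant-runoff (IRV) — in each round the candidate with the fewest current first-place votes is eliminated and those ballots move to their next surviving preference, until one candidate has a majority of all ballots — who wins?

Round 1: A 10, B 5, C 9, D 0, E 6, F 12. D eliminated.
Round 2: A 10, B 5, C 9, E 6, F 12. B eliminated.
Round 3: A 15, C 9, E 6, F 12. E eliminated.
Round 4: A 15, C 9, F 18. C eliminated.
Round 5: A 24, F 18. A has a majority (≥22).

A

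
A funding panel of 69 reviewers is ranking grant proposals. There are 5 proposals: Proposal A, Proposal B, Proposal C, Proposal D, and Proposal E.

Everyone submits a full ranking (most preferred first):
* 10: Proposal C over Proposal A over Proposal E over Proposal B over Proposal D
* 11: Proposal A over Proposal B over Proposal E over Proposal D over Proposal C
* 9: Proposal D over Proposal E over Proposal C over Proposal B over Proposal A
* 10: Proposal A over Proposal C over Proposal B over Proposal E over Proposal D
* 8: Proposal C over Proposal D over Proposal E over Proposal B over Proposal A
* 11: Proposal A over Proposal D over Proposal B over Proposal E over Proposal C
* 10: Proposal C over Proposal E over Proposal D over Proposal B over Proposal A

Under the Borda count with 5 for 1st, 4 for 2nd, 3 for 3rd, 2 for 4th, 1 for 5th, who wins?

Proposal A: 10×4 + 11×5 + 9×1 + 10×5 + 8×1 + 11×5 + 10×1 = 227
Proposal B: 10×2 + 11×4 + 9×2 + 10×3 + 8×2 + 11×3 + 10×2 = 181
Proposal C: 10×5 + 11×1 + 9×3 + 10×4 + 8×5 + 11×1 + 10×5 = 229
Proposal D: 10×1 + 11×2 + 9×5 + 10×1 + 8×4 + 11×4 + 10×3 = 193
Proposal E: 10×3 + 11×3 + 9×4 + 10×2 + 8×3 + 11×2 + 10×4 = 205

Proposal C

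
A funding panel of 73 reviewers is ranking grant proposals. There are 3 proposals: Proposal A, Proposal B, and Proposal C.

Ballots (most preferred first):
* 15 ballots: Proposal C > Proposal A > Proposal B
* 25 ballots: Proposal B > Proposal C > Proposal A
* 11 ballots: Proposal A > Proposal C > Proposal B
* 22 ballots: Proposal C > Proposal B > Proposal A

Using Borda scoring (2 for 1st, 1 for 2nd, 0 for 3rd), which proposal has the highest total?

Proposal C

Proposal A: 15×1 + 25×0 + 11×2 + 22×0 = 37
Proposal B: 15×0 + 25×2 + 11×0 + 22×1 = 72
Proposal C: 15×2 + 25×1 + 11×1 + 22×2 = 110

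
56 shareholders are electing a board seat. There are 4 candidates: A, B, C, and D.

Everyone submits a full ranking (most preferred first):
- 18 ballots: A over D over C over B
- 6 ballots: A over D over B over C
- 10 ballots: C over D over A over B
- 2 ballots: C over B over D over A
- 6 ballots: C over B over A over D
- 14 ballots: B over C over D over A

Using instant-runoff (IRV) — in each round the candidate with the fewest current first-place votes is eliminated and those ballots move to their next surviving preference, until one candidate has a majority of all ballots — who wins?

C

Round 1: A 24, B 14, C 18, D 0. D eliminated.
Round 2: A 24, B 14, C 18. B eliminated.
Round 3: A 24, C 32. C has a majority (≥29).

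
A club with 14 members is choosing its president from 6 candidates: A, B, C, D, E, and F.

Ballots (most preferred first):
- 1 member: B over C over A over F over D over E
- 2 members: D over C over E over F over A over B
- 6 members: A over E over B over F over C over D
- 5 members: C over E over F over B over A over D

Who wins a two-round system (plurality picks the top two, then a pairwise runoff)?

Round 1 first-place votes: A 6, B 1, C 5, D 2, E 0, F 0. A and C advance.
Runoff: A is ranked above C on 6 ballots, C above A on 8.

C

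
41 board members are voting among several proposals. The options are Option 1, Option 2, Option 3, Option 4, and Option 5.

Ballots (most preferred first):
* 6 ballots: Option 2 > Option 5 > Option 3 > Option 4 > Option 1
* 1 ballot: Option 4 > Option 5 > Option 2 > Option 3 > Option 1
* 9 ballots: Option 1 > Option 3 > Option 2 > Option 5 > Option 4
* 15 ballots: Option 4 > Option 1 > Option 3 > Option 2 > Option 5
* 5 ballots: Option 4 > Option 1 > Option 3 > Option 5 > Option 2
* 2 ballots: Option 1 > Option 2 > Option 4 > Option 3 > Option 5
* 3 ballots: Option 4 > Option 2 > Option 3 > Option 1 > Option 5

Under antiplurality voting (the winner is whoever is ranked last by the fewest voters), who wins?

Option 3

Last-place votes: Option 1 7, Option 2 5, Option 3 0, Option 4 9, Option 5 20.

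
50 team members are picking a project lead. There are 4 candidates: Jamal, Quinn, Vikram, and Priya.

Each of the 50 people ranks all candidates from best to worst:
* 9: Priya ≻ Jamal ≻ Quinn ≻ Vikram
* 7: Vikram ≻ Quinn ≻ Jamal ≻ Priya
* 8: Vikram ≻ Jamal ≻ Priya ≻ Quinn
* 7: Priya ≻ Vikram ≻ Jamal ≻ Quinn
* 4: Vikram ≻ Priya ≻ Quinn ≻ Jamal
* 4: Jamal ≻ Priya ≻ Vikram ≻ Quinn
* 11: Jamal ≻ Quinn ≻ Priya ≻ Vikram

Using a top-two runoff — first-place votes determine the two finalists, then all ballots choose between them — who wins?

Priya

Round 1 first-place votes: Jamal 15, Quinn 0, Vikram 19, Priya 16. Vikram and Priya advance.
Runoff: Vikram is ranked above Priya on 19 ballots, Priya above Vikram on 31.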